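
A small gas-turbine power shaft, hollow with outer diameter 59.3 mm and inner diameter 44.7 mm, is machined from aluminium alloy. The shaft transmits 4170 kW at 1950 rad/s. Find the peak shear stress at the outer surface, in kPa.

ω = 1950 rad/s, so T = P/ω = 4170×10³ / 1950 = 2138 N·m.
J = π(d_o⁴ − d_i⁴)/32 = π(0.0593⁴ − 0.0447⁴)/32 = 8.221×10^-7 m⁴.
τ_max = T·r/J = 2138 × 0.0296 / 8.221×10^-7 = 7.713×10^7 Pa.

77100 kPa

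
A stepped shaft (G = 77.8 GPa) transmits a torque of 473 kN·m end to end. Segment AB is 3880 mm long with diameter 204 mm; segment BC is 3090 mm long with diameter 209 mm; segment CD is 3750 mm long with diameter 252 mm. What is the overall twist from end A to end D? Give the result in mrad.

J_AB = π(0.204)⁴/32 = 1.70×10^-4 m⁴; J_BC = π(0.209)⁴/32 = 1.87×10^-4 m⁴; J_CD = π(0.252)⁴/32 = 3.96×10^-4 m⁴.
θ = (T/G)·Σ L_i/J_i = (473000/77.8×10⁹)·(3.88/1.70×10^-4 + 3.09/1.87×10^-4 + 3.75/3.96×10^-4) = 0.2966 rad.

297 mrad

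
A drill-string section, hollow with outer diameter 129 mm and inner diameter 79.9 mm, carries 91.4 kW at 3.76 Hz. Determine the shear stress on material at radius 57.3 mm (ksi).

1.39 ksi

ω = 2π·3.76 = 23.62 rad/s, so T = P/ω = 91.4×10³ / 23.62 = 3869 N·m.
J = π(d_o⁴ − d_i⁴)/32 = π(0.129⁴ − 0.0799⁴)/32 = 2.319×10^-5 m⁴.
Shear stress varies linearly with radius: τ = T·r/J = 3869 × 0.0573 / 2.319×10^-5 = 9.561×10^6 Pa.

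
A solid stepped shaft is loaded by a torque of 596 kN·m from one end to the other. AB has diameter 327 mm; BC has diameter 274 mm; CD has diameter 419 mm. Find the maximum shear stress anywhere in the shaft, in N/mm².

148 N/mm²

Under the same torque, τ_max = 16T/(πd³) is largest where d is smallest — segment BC (d = 274 mm).
τ_max = 16·596000/(π·(0.274)³) = 1.476×10^8 Pa.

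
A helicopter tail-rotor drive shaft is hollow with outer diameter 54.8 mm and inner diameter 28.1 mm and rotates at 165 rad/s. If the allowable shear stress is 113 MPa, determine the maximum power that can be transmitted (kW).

561 kW

J = π(d_o⁴ − d_i⁴)/32 = π(0.0548⁴ − 0.0281⁴)/32 = 8.242×10^-7 m⁴.
T_max = τ_allow·J/r = 1.13×10^8 × 8.242×10^-7 / 0.0274 = 3399 N·m.
ω = 165 rad/s, so P_max = T_max·ω = 5.608×10^5 W.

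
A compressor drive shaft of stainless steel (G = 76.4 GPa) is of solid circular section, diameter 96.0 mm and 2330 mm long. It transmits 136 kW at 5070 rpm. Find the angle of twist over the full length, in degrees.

ω = 2π·5070/60 = 530.9 rad/s, so T = P/ω = 136×10³ / 530.9 = 256.2 N·m.
J = πd⁴/32 = π(0.0960)⁴/32 = 8.338×10^-6 m⁴.
θ = T·L/(G·J) = 256.2 × 2.33 / (76.4×10⁹ × 8.338×10^-6) = 9.369×10^-4 rad.

0.0537°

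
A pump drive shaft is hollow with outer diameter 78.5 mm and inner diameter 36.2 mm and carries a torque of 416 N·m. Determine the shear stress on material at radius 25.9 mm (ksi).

J = π(d_o⁴ − d_i⁴)/32 = π(0.0785⁴ − 0.0362⁴)/32 = 3.559×10^-6 m⁴.
Shear stress varies linearly with radius: τ = T·r/J = 416.0 × 0.0259 / 3.559×10^-6 = 3.027×10^6 Pa.

0.439 ksi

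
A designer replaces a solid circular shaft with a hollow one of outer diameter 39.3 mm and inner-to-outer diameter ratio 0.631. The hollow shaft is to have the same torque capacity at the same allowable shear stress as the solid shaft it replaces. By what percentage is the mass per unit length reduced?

Equal τ_max and T ⇒ the solid shaft needs d_s³ = d_o³(1−k⁴), so d_s = 39.3·(1−0.631⁴)^(1/3) = 37.10 mm.
Area ratio A_h/A_s = d_o²(1−k²)/d_s² = (1−k²)/(1−k⁴)^(2/3) = 0.6752.
Mass saving = 1 − 0.6752 = 32.5 %.

32.5 %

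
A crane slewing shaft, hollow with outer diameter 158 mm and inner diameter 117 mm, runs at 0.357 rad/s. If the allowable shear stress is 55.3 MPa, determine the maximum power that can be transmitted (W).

10700 W

J = π(d_o⁴ − d_i⁴)/32 = π(0.158⁴ − 0.117⁴)/32 = 4.279×10^-5 m⁴.
T_max = τ_allow·J/r = 5.53×10^7 × 4.279×10^-5 / 0.0790 = 29950 N·m.
ω = 0.357 rad/s, so P_max = T_max·ω = 1.069×10^4 W.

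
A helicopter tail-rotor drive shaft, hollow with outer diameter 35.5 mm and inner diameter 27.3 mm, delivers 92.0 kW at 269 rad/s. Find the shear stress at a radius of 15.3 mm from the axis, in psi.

7490 psi

ω = 269 rad/s, so T = P/ω = 92.0×10³ / 269.0 = 342.0 N·m.
J = π(d_o⁴ − d_i⁴)/32 = π(0.0355⁴ − 0.0273⁴)/32 = 1.014×10^-7 m⁴.
Shear stress varies linearly with radius: τ = T·r/J = 342.0 × 0.0153 / 1.014×10^-7 = 5.161×10^7 Pa.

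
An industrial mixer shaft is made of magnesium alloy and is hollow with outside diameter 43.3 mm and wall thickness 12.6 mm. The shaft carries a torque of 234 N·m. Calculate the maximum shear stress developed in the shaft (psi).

2200 psi

J = π(d_o⁴ − d_i⁴)/32 = π(0.0433⁴ − 0.0181⁴)/32 = 3.346×10^-7 m⁴.
τ_max = T·r/J = 234.0 × 0.0216 / 3.346×10^-7 = 1.514×10^7 Pa.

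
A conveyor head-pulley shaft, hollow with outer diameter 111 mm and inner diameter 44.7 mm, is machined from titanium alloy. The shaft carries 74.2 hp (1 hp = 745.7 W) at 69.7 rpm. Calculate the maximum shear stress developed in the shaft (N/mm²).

29.0 N/mm²

ω = 2π·69.7/60 = 7.299 rad/s, so T = P/ω = 74.2×745.7 / 7.299 = 7581 N·m.
J = π(d_o⁴ − d_i⁴)/32 = π(0.111⁴ − 0.0447⁴)/32 = 1.451×10^-5 m⁴.
τ_max = T·r/J = 7581 × 0.0555 / 1.451×10^-5 = 2.899×10^7 Pa.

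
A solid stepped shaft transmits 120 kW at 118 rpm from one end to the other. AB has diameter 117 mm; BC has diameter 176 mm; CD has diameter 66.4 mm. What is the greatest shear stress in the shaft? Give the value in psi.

ω = 2π·118/60 = 12.36 rad/s, so T = P/ω = 120×10³ / 12.36 = 9711 N·m.
Under the same torque, τ_max = 16T/(πd³) is largest where d is smallest — segment CD (d = 66.4 mm).
τ_max = 16·9711/(π·(0.0664)³) = 1.689×10^8 Pa.

24500 psi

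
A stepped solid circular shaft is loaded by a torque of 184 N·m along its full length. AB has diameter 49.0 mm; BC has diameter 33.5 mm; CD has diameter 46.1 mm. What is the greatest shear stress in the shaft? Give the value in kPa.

Under the same torque, τ_max = 16T/(πd³) is largest where d is smallest — segment BC (d = 33.5 mm).
τ_max = 16·184.0/(π·(0.0335)³) = 2.493×10^7 Pa.

24900 kPa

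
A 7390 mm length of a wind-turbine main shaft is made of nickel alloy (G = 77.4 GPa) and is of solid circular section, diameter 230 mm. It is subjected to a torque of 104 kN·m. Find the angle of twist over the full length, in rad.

0.0361 rad

J = πd⁴/32 = π(0.230)⁴/32 = 2.747×10^-4 m⁴.
θ = T·L/(G·J) = 104000 × 7.39 / (77.4×10⁹ × 2.747×10^-4) = 0.03614 rad.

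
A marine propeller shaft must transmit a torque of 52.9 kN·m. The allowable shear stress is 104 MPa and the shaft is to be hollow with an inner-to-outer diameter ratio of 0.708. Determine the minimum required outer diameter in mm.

For a hollow shaft with d_i/d_o = 0.708: τ_max = 16T/(π d_o³ (1−k⁴)), so d_o = [16T/(π τ_allow (1−k⁴))]^(1/3) = [16·52900/(π·1.04×10^8·0.7487)]^(1/3) = 0.1512 m.

151 mm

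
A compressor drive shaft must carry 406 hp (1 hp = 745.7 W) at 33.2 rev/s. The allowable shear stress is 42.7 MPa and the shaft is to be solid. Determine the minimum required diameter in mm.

55.7 mm

ω = 2π·33.2 = 208.6 rad/s, so T = P/ω = 406×745.7 / 208.6 = 1451 N·m.
For a solid shaft τ_max = 16T/(πd³), so d = (16T/(π τ_allow))^(1/3) = (16·1451/(π·4.27×10^7))^(1/3) = 0.05573 m.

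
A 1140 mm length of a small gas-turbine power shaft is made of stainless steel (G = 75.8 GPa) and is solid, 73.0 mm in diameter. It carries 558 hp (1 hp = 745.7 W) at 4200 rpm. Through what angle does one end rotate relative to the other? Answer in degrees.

ω = 2π·4200/60 = 439.8 rad/s, so T = P/ω = 558×745.7 / 439.8 = 946.1 N·m.
J = πd⁴/32 = π(0.0730)⁴/32 = 2.788×10^-6 m⁴.
θ = T·L/(G·J) = 946.1 × 1.14 / (75.8×10⁹ × 2.788×10^-6) = 5.103×10^-3 rad.

0.292°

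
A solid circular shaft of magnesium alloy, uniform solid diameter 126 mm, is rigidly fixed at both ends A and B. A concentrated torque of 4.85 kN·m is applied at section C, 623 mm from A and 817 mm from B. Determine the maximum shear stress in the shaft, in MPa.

7.01 MPa

With uniform GJ and both ends fixed, compatibility θ_AC = θ_CB gives T_A·a = T_B·b, together with T_A + T_B = T₀.
T_A = T₀·b/(a+b) = 4850·817/1440 = 2752 N·m; T_B = 2098 N·m.
τ in each portion: τ_AC = 7.01×10^6 Pa, τ_CB = 5.34×10^6 Pa; maximum is in AC.
τ_max = T_AC·r/J = 2752·0.0630/2.47×10^-5 = 7.006×10^6 Pa.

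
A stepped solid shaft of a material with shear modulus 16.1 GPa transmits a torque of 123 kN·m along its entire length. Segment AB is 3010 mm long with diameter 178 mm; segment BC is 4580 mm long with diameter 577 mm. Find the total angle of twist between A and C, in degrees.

J_AB = π(0.178)⁴/32 = 9.86×10^-5 m⁴; J_BC = π(0.577)⁴/32 = 0.0109 m⁴.
θ = (T/G)·Σ L_i/J_i = (123000/16.1×10⁹)·(3.01/9.86×10^-5 + 4.58/0.0109) = 0.2365 rad.

13.6°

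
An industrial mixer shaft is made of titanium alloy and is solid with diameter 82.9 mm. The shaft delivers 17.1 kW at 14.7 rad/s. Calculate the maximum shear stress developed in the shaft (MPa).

ω = 14.7 rad/s, so T = P/ω = 17.1×10³ / 14.70 = 1163 N·m.
J = πd⁴/32 = π(0.0829)⁴/32 = 4.637×10^-6 m⁴.
τ_max = T·r/J = 1163 × 0.0415 / 4.637×10^-6 = 1.040×10^7 Pa.

10.4 MPa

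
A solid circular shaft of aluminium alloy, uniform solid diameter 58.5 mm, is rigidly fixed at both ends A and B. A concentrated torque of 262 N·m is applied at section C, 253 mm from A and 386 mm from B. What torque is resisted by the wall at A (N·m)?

With uniform GJ and both ends fixed, compatibility θ_AC = θ_CB gives T_A·a = T_B·b, together with T_A + T_B = T₀.
T_A = T₀·b/(a+b) = 262.0·386/639.0 = 158.3 N·m; T_B = 103.7 N·m.

158 N·m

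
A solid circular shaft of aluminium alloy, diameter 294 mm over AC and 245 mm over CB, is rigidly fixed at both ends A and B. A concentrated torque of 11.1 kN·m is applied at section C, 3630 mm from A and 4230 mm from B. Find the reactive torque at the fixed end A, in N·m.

Compatibility: T_A·a/J_AC = T_B·b/J_CB with T_A + T_B = T₀.
J_AC = 7.33×10^-4 m⁴, J_CB = 3.54×10^-4 m⁴, so T_A = T₀·(J_AC/a)/((J_AC/a)+(J_CB/b)) = 7851 N·m, T_B = 3249 N·m.

7850 N·m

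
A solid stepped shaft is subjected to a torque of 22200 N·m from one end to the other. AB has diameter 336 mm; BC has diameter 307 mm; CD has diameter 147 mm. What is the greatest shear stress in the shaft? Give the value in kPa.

35600 kPa

Under the same torque, τ_max = 16T/(πd³) is largest where d is smallest — segment CD (d = 147 mm).
τ_max = 16·22200/(π·(0.147)³) = 3.559×10^7 Pa.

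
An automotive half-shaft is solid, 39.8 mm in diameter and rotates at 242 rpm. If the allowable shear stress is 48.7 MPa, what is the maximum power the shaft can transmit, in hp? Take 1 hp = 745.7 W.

J = πd⁴/32 = π(0.0398)⁴/32 = 2.463×10^-7 m⁴.
T_max = τ_allow·J/r = 4.87×10^7 × 2.463×10^-7 / 0.0199 = 602.8 N·m.
ω = 2π·242/60 = 25.34 rad/s, so P_max = T_max·ω = 1.528×10^4 W.

20.5 hp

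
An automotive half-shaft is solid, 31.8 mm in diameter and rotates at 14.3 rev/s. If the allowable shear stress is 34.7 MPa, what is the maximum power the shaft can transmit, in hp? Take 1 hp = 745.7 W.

J = πd⁴/32 = π(0.0318)⁴/32 = 1.004×10^-7 m⁴.
T_max = τ_allow·J/r = 3.47×10^7 × 1.004×10^-7 / 0.0159 = 219.1 N·m.
ω = 2π·14.3 = 89.85 rad/s, so P_max = T_max·ω = 1.969×10^4 W.

26.4 hp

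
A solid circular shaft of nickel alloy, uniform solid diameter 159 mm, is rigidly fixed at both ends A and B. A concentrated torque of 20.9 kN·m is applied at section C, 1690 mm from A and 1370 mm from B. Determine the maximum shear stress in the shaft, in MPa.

With uniform GJ and both ends fixed, compatibility θ_AC = θ_CB gives T_A·a = T_B·b, together with T_A + T_B = T₀.
T_A = T₀·b/(a+b) = 20900·1370/3060 = 9357 N·m; T_B = 11540 N·m.
τ in each portion: τ_AC = 1.19×10^7 Pa, τ_CB = 1.46×10^7 Pa; maximum is in CB.
τ_max = T_CB·r/J = 11540·0.0795/6.27×10^-5 = 1.462×10^7 Pa.

14.6 MPa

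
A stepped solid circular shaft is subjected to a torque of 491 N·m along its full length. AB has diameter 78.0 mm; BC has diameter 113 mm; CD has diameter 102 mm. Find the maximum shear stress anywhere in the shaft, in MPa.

5.27 MPa

Under the same torque, τ_max = 16T/(πd³) is largest where d is smallest — segment AB (d = 78.0 mm).
τ_max = 16·491.0/(π·(0.0780)³) = 5.269×10^6 Pa.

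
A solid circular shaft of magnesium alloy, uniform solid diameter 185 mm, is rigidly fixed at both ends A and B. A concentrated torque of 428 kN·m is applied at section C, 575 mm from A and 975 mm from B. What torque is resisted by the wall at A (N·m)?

269000 N·m

With uniform GJ and both ends fixed, compatibility θ_AC = θ_CB gives T_A·a = T_B·b, together with T_A + T_B = T₀.
T_A = T₀·b/(a+b) = 428000·975/1550 = 269200 N·m; T_B = 158800 N·m.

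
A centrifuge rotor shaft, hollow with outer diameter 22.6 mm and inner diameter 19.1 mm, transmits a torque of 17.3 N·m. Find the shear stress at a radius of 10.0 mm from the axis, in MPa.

J = π(d_o⁴ − d_i⁴)/32 = π(0.0226⁴ − 0.0191⁴)/32 = 1.255×10^-8 m⁴.
Shear stress varies linearly with radius: τ = T·r/J = 17.30 × 0.0100 / 1.255×10^-8 = 1.379×10^7 Pa.

13.8 MPa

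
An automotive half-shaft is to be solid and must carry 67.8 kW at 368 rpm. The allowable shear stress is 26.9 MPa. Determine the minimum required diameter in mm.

69.3 mm

ω = 2π·368/60 = 38.54 rad/s, so T = P/ω = 67.8×10³ / 38.54 = 1759 N·m.
For a solid shaft τ_max = 16T/(πd³), so d = (16T/(π τ_allow))^(1/3) = (16·1759/(π·2.69×10^7))^(1/3) = 0.06932 m.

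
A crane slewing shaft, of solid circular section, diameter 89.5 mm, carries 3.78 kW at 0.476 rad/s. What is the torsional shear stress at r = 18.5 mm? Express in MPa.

23.3 MPa

ω = 0.476 rad/s, so T = P/ω = 3.78×10³ / 0.4760 = 7941 N·m.
J = πd⁴/32 = π(0.0895)⁴/32 = 6.299×10^-6 m⁴.
Shear stress varies linearly with radius: τ = T·r/J = 7941 × 0.0185 / 6.299×10^-6 = 2.332×10^7 Pa.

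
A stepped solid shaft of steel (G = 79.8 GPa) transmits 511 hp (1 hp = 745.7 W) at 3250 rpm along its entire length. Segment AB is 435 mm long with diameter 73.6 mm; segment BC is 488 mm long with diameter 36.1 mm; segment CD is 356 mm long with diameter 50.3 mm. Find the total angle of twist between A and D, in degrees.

2.93°

ω = 2π·3250/60 = 340.3 rad/s, so T = P/ω = 511×745.7 / 340.3 = 1120 N·m.
J_AB = π(0.0736)⁴/32 = 2.88×10^-6 m⁴; J_BC = π(0.0361)⁴/32 = 1.67×10^-7 m⁴; J_CD = π(0.0503)⁴/32 = 6.28×10^-7 m⁴.
θ = (T/G)·Σ L_i/J_i = (1120/79.8×10⁹)·(0.435/2.88×10^-6 + 0.488/1.67×10^-7 + 0.356/6.28×10^-7) = 0.05113 rad.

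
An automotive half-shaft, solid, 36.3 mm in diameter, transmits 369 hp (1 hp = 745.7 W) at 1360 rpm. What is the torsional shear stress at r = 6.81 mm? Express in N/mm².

ω = 2π·1360/60 = 142.4 rad/s, so T = P/ω = 369×745.7 / 142.4 = 1932 N·m.
J = πd⁴/32 = π(0.0363)⁴/32 = 1.705×10^-7 m⁴.
Shear stress varies linearly with radius: τ = T·r/J = 1932 × 0.00681 / 1.705×10^-7 = 7.719×10^7 Pa.

77.2 N/mm²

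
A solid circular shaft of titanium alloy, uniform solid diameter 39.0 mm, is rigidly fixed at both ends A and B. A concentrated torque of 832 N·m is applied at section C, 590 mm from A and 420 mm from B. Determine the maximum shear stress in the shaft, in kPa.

41700 kPa

With uniform GJ and both ends fixed, compatibility θ_AC = θ_CB gives T_A·a = T_B·b, together with T_A + T_B = T₀.
T_A = T₀·b/(a+b) = 832.0·420/1010 = 346.0 N·m; T_B = 486.0 N·m.
τ in each portion: τ_AC = 2.97×10^7 Pa, τ_CB = 4.17×10^7 Pa; maximum is in CB.
τ_max = T_CB·r/J = 486.0·0.0195/2.27×10^-7 = 4.173×10^7 Pa.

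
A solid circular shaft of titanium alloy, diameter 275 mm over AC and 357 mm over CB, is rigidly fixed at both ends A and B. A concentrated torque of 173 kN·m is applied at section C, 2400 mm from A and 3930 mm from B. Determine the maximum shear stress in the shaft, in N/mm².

Compatibility: T_A·a/J_AC = T_B·b/J_CB with T_A + T_B = T₀.
J_AC = 5.61×10^-4 m⁴, J_CB = 1.59×10^-3 m⁴, so T_A = T₀·(J_AC/a)/((J_AC/a)+(J_CB/b)) = 63270 N·m, T_B = 109700 N·m.
τ in each portion: τ_AC = 1.55×10^7 Pa, τ_CB = 1.23×10^7 Pa; maximum is in AC.
τ_max = T_AC·r/J = 63270·0.138/5.61×10^-4 = 1.549×10^7 Pa.

15.5 N/mm²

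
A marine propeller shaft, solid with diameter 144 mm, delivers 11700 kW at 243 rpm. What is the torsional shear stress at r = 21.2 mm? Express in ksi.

33.5 ksi

ω = 2π·243/60 = 25.45 rad/s, so T = P/ω = 11700×10³ / 25.45 = 459800 N·m.
J = πd⁴/32 = π(0.144)⁴/32 = 4.221×10^-5 m⁴.
Shear stress varies linearly with radius: τ = T·r/J = 459800 × 0.0212 / 4.221×10^-5 = 2.309×10^8 Pa.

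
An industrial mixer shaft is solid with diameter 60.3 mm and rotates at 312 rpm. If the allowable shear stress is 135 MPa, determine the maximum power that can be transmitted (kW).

J = πd⁴/32 = π(0.0603)⁴/32 = 1.298×10^-6 m⁴.
T_max = τ_allow·J/r = 1.35×10^8 × 1.298×10^-6 / 0.0301 = 5812 N·m.
ω = 2π·312/60 = 32.67 rad/s, so P_max = T_max·ω = 1.899×10^5 W.

190 kW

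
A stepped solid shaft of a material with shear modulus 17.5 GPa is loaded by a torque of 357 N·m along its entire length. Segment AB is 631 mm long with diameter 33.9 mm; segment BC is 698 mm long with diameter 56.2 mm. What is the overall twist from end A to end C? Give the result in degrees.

J_AB = π(0.0339)⁴/32 = 1.30×10^-7 m⁴; J_BC = π(0.0562)⁴/32 = 9.79×10^-7 m⁴.
θ = (T/G)·Σ L_i/J_i = (357.0/17.5×10⁹)·(0.631/1.30×10^-7 + 0.698/9.79×10^-7) = 0.1138 rad.

6.52°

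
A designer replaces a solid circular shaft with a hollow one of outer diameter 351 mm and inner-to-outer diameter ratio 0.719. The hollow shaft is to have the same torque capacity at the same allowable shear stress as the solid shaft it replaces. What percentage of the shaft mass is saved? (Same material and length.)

Equal τ_max and T ⇒ the solid shaft needs d_s³ = d_o³(1−k⁴), so d_s = 351·(1−0.719⁴)^(1/3) = 316.4 mm.
Area ratio A_h/A_s = d_o²(1−k²)/d_s² = (1−k²)/(1−k⁴)^(2/3) = 0.5943.
Mass saving = 1 − 0.5943 = 40.6 %.

40.6 %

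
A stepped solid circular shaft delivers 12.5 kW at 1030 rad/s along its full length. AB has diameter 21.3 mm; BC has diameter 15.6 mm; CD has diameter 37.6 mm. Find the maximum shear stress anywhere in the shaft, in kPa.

16300 kPa

ω = 1030 rad/s, so T = P/ω = 12.5×10³ / 1030 = 12.14 N·m.
Under the same torque, τ_max = 16T/(πd³) is largest where d is smallest — segment BC (d = 15.6 mm).
τ_max = 16·12.14/(π·(0.0156)³) = 1.628×10^7 Pa.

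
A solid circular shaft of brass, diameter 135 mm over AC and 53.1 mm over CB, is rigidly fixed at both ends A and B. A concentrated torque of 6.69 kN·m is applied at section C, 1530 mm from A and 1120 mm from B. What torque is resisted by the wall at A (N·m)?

6480 N·m

Compatibility: T_A·a/J_AC = T_B·b/J_CB with T_A + T_B = T₀.
J_AC = 3.26×10^-5 m⁴, J_CB = 7.81×10^-7 m⁴, so T_A = T₀·(J_AC/a)/((J_AC/a)+(J_CB/b)) = 6478 N·m, T_B = 211.8 N·m.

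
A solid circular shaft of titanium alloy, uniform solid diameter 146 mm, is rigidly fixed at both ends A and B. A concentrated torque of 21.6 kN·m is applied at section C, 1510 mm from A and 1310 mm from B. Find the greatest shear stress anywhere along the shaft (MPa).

With uniform GJ and both ends fixed, compatibility θ_AC = θ_CB gives T_A·a = T_B·b, together with T_A + T_B = T₀.
T_A = T₀·b/(a+b) = 21600·1310/2820 = 10030 N·m; T_B = 11570 N·m.
τ in each portion: τ_AC = 1.64×10^7 Pa, τ_CB = 1.89×10^7 Pa; maximum is in CB.
τ_max = T_CB·r/J = 11570·0.0730/4.46×10^-5 = 1.893×10^7 Pa.

18.9 MPa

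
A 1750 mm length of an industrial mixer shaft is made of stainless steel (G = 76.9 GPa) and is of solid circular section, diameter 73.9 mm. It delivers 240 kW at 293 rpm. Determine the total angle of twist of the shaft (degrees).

ω = 2π·293/60 = 30.68 rad/s, so T = P/ω = 240×10³ / 30.68 = 7822 N·m.
J = πd⁴/32 = π(0.0739)⁴/32 = 2.928×10^-6 m⁴.
θ = T·L/(G·J) = 7822 × 1.75 / (76.9×10⁹ × 2.928×10^-6) = 0.06079 rad.

3.48°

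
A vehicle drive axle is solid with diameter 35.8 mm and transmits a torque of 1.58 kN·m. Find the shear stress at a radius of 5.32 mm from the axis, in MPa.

52.1 MPa

J = πd⁴/32 = π(0.0358)⁴/32 = 1.613×10^-7 m⁴.
Shear stress varies linearly with radius: τ = T·r/J = 1580 × 0.00532 / 1.613×10^-7 = 5.212×10^7 Pa.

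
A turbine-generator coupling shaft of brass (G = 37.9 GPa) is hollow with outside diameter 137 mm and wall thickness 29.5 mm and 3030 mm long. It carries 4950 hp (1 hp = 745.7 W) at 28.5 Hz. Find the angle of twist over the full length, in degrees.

3.05°

ω = 2π·28.5 = 179.1 rad/s, so T = P/ω = 4950×745.7 / 179.1 = 20610 N·m.
J = π(d_o⁴ − d_i⁴)/32 = π(0.137⁴ − 0.0780⁴)/32 = 3.095×10^-5 m⁴.
θ = T·L/(G·J) = 20610 × 3.03 / (37.9×10⁹ × 3.095×10^-5) = 0.05325 rad.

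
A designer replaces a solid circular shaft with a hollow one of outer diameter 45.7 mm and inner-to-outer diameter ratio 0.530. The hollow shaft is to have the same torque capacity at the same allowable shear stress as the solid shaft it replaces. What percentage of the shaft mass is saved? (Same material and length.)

24.0 %

Equal τ_max and T ⇒ the solid shaft needs d_s³ = d_o³(1−k⁴), so d_s = 45.7·(1−0.530⁴)^(1/3) = 44.46 mm.
Area ratio A_h/A_s = d_o²(1−k²)/d_s² = (1−k²)/(1−k⁴)^(2/3) = 0.7596.
Mass saving = 1 − 0.7596 = 24.0 %.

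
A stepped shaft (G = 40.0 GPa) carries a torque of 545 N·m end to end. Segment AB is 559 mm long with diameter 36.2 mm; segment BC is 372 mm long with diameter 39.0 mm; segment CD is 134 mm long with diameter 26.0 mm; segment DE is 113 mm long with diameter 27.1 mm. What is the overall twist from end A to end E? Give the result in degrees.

J_AB = π(0.0362)⁴/32 = 1.69×10^-7 m⁴; J_BC = π(0.0390)⁴/32 = 2.27×10^-7 m⁴; J_CD = π(0.0260)⁴/32 = 4.49×10^-8 m⁴; J_DE = π(0.0271)⁴/32 = 5.30×10^-8 m⁴.
θ = (T/G)·Σ L_i/J_i = (545.0/40.0×10⁹)·(0.559/1.69×10^-7 + 0.372/2.27×10^-7 + 0.134/4.49×10^-8 + 0.113/5.30×10^-8) = 0.1373 rad.

7.86°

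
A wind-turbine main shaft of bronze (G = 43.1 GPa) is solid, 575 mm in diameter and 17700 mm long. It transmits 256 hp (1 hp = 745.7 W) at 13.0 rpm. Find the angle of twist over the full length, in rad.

ω = 2π·13.0/60 = 1.361 rad/s, so T = P/ω = 256×745.7 / 1.361 = 140200 N·m.
J = πd⁴/32 = π(0.575)⁴/32 = 0.01073 m⁴.
θ = T·L/(G·J) = 140200 × 17.7 / (43.1×10⁹ × 0.01073) = 5.366×10^-3 rad.

0.00537 rad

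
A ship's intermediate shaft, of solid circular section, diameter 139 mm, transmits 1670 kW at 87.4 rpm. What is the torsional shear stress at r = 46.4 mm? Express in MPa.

ω = 2π·87.4/60 = 9.153 rad/s, so T = P/ω = 1670×10³ / 9.153 = 182500 N·m.
J = πd⁴/32 = π(0.139)⁴/32 = 3.665×10^-5 m⁴.
Shear stress varies linearly with radius: τ = T·r/J = 182500 × 0.0464 / 3.665×10^-5 = 2.310×10^8 Pa.

231 MPa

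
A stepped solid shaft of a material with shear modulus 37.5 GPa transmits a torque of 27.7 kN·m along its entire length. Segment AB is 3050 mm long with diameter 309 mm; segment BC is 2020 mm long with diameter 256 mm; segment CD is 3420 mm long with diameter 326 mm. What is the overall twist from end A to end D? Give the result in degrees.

0.478°

J_AB = π(0.309)⁴/32 = 8.95×10^-4 m⁴; J_BC = π(0.256)⁴/32 = 4.22×10^-4 m⁴; J_CD = π(0.326)⁴/32 = 1.11×10^-3 m⁴.
θ = (T/G)·Σ L_i/J_i = (27700/37.5×10⁹)·(3.05/8.95×10^-4 + 2.02/4.22×10^-4 + 3.42/1.11×10^-3) = 8.334×10^-3 rad.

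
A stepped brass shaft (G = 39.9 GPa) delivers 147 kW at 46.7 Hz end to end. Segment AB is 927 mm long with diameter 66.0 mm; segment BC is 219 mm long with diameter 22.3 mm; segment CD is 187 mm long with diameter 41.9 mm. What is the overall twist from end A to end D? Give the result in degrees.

7.29°

ω = 2π·46.7 = 293.4 rad/s, so T = P/ω = 147×10³ / 293.4 = 501.0 N·m.
J_AB = π(0.0660)⁴/32 = 1.86×10^-6 m⁴; J_BC = π(0.0223)⁴/32 = 2.43×10^-8 m⁴; J_CD = π(0.0419)⁴/32 = 3.03×10^-7 m⁴.
θ = (T/G)·Σ L_i/J_i = (501.0/39.9×10⁹)·(0.927/1.86×10^-6 + 0.219/2.43×10^-8 + 0.187/3.03×10^-7) = 0.1273 rad.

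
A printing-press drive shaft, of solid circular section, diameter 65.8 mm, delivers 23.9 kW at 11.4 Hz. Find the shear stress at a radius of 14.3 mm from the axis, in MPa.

ω = 2π·11.4 = 71.63 rad/s, so T = P/ω = 23.9×10³ / 71.63 = 333.7 N·m.
J = πd⁴/32 = π(0.0658)⁴/32 = 1.840×10^-6 m⁴.
Shear stress varies linearly with radius: τ = T·r/J = 333.7 × 0.0143 / 1.840×10^-6 = 2.593×10^6 Pa.

2.59 MPa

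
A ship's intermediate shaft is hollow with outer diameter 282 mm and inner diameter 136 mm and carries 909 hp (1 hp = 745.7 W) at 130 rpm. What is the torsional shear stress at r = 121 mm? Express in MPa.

ω = 2π·130/60 = 13.61 rad/s, so T = P/ω = 909×745.7 / 13.61 = 49790 N·m.
J = π(d_o⁴ − d_i⁴)/32 = π(0.282⁴ − 0.136⁴)/32 = 5.873×10^-4 m⁴.
Shear stress varies linearly with radius: τ = T·r/J = 49790 × 0.121 / 5.873×10^-4 = 1.026×10^7 Pa.

10.3 MPa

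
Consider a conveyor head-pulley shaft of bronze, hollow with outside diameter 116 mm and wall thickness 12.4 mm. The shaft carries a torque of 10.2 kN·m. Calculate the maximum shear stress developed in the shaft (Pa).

5.39e7 Pa

J = π(d_o⁴ − d_i⁴)/32 = π(0.116⁴ − 0.0912⁴)/32 = 1.098×10^-5 m⁴.
τ_max = T·r/J = 10200 × 0.0580 / 1.098×10^-5 = 5.386×10^7 Pa.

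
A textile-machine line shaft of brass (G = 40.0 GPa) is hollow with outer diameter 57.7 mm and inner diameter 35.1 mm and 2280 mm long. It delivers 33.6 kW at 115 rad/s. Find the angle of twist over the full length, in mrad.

17.7 mrad

ω = 115 rad/s, so T = P/ω = 33.6×10³ / 115.0 = 292.2 N·m.
J = π(d_o⁴ − d_i⁴)/32 = π(0.0577⁴ − 0.0351⁴)/32 = 9.392×10^-7 m⁴.
θ = T·L/(G·J) = 292.2 × 2.28 / (40.0×10⁹ × 9.392×10^-7) = 0.01773 rad.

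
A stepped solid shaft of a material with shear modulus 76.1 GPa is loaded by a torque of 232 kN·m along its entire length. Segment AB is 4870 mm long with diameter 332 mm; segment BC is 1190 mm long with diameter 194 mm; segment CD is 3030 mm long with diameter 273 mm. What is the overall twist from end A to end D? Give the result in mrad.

J_AB = π(0.332)⁴/32 = 1.19×10^-3 m⁴; J_BC = π(0.194)⁴/32 = 1.39×10^-4 m⁴; J_CD = π(0.273)⁴/32 = 5.45×10^-4 m⁴.
θ = (T/G)·Σ L_i/J_i = (232000/76.1×10⁹)·(4.87/1.19×10^-3 + 1.19/1.39×10^-4 + 3.03/5.45×10^-4) = 0.05547 rad.

55.5 mrad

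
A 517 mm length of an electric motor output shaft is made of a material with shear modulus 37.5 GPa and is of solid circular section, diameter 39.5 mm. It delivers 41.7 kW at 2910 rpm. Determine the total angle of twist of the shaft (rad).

0.00789 rad

ω = 2π·2910/60 = 304.7 rad/s, so T = P/ω = 41.7×10³ / 304.7 = 136.8 N·m.
J = πd⁴/32 = π(0.0395)⁴/32 = 2.390×10^-7 m⁴.
θ = T·L/(G·J) = 136.8 × 0.517 / (37.5×10⁹ × 2.390×10^-7) = 7.894×10^-3 rad.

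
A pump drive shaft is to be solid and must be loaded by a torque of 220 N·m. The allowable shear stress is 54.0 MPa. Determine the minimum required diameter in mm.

27.5 mm

For a solid shaft τ_max = 16T/(πd³), so d = (16T/(π τ_allow))^(1/3) = (16·220.0/(π·5.40×10^7))^(1/3) = 0.02748 m.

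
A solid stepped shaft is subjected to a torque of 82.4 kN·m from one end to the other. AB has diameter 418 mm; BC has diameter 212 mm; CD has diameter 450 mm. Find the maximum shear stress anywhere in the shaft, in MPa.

Under the same torque, τ_max = 16T/(πd³) is largest where d is smallest — segment BC (d = 212 mm).
τ_max = 16·82400/(π·(0.212)³) = 4.404×10^7 Pa.

44.0 MPa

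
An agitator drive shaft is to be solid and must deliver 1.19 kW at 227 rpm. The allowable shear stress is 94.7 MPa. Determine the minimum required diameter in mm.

ω = 2π·227/60 = 23.77 rad/s, so T = P/ω = 1.19×10³ / 23.77 = 50.06 N·m.
For a solid shaft τ_max = 16T/(πd³), so d = (16T/(π τ_allow))^(1/3) = (16·50.06/(π·9.47×10^7))^(1/3) = 0.01391 m.

13.9 mm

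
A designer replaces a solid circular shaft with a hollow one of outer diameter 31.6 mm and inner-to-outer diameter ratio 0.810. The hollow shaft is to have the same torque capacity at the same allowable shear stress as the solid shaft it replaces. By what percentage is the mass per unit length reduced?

49.9 %

Equal τ_max and T ⇒ the solid shaft needs d_s³ = d_o³(1−k⁴), so d_s = 31.6·(1−0.810⁴)^(1/3) = 26.19 mm.
Area ratio A_h/A_s = d_o²(1−k²)/d_s² = (1−k²)/(1−k⁴)^(2/3) = 0.5005.
Mass saving = 1 − 0.5005 = 49.9 %.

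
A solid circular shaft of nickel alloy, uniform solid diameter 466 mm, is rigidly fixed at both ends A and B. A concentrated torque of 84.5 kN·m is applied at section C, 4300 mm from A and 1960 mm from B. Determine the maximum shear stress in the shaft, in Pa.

With uniform GJ and both ends fixed, compatibility θ_AC = θ_CB gives T_A·a = T_B·b, together with T_A + T_B = T₀.
T_A = T₀·b/(a+b) = 84500·1960/6260 = 26460 N·m; T_B = 58040 N·m.
τ in each portion: τ_AC = 1.33×10^6 Pa, τ_CB = 2.92×10^6 Pa; maximum is in CB.
τ_max = T_CB·r/J = 58040·0.233/4.63×10^-3 = 2.921×10^6 Pa.

2.92e6 Pa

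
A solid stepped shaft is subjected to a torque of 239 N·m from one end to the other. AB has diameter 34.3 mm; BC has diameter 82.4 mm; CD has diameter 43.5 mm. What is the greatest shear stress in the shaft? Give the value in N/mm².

30.2 N/mm²

Under the same torque, τ_max = 16T/(πd³) is largest where d is smallest — segment AB (d = 34.3 mm).
τ_max = 16·239.0/(π·(0.0343)³) = 3.016×10^7 Pa.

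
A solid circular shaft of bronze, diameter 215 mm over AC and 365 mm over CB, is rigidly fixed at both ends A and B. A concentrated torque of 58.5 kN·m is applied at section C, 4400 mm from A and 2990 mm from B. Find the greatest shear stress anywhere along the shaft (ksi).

Compatibility: T_A·a/J_AC = T_B·b/J_CB with T_A + T_B = T₀.
J_AC = 2.10×10^-4 m⁴, J_CB = 1.74×10^-3 m⁴, so T_A = T₀·(J_AC/a)/((J_AC/a)+(J_CB/b)) = 4424 N·m, T_B = 54080 N·m.
τ in each portion: τ_AC = 2.27×10^6 Pa, τ_CB = 5.66×10^6 Pa; maximum is in CB.
τ_max = T_CB·r/J = 54080·0.182/1.74×10^-3 = 5.664×10^6 Pa.

0.821 ksi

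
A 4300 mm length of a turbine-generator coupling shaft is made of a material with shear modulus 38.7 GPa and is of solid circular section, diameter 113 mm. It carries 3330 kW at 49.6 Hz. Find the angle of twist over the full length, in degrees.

4.25°

ω = 2π·49.6 = 311.6 rad/s, so T = P/ω = 3330×10³ / 311.6 = 10690 N·m.
J = πd⁴/32 = π(0.113)⁴/32 = 1.601×10^-5 m⁴.
θ = T·L/(G·J) = 10690 × 4.30 / (38.7×10⁹ × 1.601×10^-5) = 0.07417 rad.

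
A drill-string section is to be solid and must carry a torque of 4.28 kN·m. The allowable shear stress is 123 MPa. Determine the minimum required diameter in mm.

For a solid shaft τ_max = 16T/(πd³), so d = (16T/(π τ_allow))^(1/3) = (16·4280/(π·1.23×10^8))^(1/3) = 0.05617 m.

56.2 mm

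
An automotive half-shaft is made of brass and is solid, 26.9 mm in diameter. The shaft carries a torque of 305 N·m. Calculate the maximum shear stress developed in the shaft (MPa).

J = πd⁴/32 = π(0.0269)⁴/32 = 5.141×10^-8 m⁴.
τ_max = T·r/J = 305.0 × 0.0135 / 5.141×10^-8 = 7.980×10^7 Pa.

79.8 MPa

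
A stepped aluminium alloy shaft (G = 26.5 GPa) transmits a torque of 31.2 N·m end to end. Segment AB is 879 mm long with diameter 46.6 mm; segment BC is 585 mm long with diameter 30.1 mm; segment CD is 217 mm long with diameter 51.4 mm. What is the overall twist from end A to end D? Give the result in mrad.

11.2 mrad

J_AB = π(0.0466)⁴/32 = 4.63×10^-7 m⁴; J_BC = π(0.0301)⁴/32 = 8.06×10^-8 m⁴; J_CD = π(0.0514)⁴/32 = 6.85×10^-7 m⁴.
θ = (T/G)·Σ L_i/J_i = (31.20/26.5×10⁹)·(0.879/4.63×10^-7 + 0.585/8.06×10^-8 + 0.217/6.85×10^-7) = 0.01115 rad.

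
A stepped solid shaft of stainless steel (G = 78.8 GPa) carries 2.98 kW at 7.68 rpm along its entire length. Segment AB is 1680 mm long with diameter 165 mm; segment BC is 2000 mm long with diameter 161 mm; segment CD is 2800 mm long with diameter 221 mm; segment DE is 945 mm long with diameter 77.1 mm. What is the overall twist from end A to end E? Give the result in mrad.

15.9 mrad

ω = 2π·7.68/60 = 0.8042 rad/s, so T = P/ω = 2.98×10³ / 0.8042 = 3705 N·m.
J_AB = π(0.165)⁴/32 = 7.28×10^-5 m⁴; J_BC = π(0.161)⁴/32 = 6.60×10^-5 m⁴; J_CD = π(0.221)⁴/32 = 2.34×10^-4 m⁴; J_DE = π(0.0771)⁴/32 = 3.47×10^-6 m⁴.
θ = (T/G)·Σ L_i/J_i = (3705/78.8×10⁹)·(1.68/7.28×10^-5 + 2.00/6.60×10^-5 + 2.80/2.34×10^-4 + 0.945/3.47×10^-6) = 0.01588 rad.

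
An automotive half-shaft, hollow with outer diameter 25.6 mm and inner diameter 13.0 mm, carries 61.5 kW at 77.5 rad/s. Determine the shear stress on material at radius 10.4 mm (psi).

ω = 77.5 rad/s, so T = P/ω = 61.5×10³ / 77.50 = 793.5 N·m.
J = π(d_o⁴ − d_i⁴)/32 = π(0.0256⁴ − 0.0130⁴)/32 = 3.936×10^-8 m⁴.
Shear stress varies linearly with radius: τ = T·r/J = 793.5 × 0.0104 / 3.936×10^-8 = 2.097×10^8 Pa.

30400 psi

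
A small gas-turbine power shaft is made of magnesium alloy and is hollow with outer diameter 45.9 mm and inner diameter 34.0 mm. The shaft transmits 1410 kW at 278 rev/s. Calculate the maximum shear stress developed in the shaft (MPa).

ω = 2π·278 = 1747 rad/s, so T = P/ω = 1410×10³ / 1747 = 807.2 N·m.
J = π(d_o⁴ − d_i⁴)/32 = π(0.0459⁴ − 0.0340⁴)/32 = 3.046×10^-7 m⁴.
τ_max = T·r/J = 807.2 × 0.0229 / 3.046×10^-7 = 6.083×10^7 Pa.

60.8 MPa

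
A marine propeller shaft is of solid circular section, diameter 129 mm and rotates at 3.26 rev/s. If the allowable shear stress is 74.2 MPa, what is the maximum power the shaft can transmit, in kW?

J = πd⁴/32 = π(0.129)⁴/32 = 2.719×10^-5 m⁴.
T_max = τ_allow·J/r = 7.42×10^7 × 2.719×10^-5 / 0.0645 = 31280 N·m.
ω = 2π·3.26 = 20.48 rad/s, so P_max = T_max·ω = 6.406×10^5 W.

641 kW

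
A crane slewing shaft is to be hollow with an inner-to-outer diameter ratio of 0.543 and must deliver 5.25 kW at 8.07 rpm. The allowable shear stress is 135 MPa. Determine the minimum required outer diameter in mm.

ω = 2π·8.07/60 = 0.8451 rad/s, so T = P/ω = 5.25×10³ / 0.8451 = 6212 N·m.
For a hollow shaft with d_i/d_o = 0.543: τ_max = 16T/(π d_o³ (1−k⁴)), so d_o = [16T/(π τ_allow (1−k⁴))]^(1/3) = [16·6212/(π·1.35×10^8·0.9131)]^(1/3) = 0.06355 m.

63.6 mm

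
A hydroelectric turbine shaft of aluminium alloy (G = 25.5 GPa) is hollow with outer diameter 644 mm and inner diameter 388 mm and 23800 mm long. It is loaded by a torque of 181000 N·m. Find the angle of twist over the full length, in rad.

J = π(d_o⁴ − d_i⁴)/32 = π(0.644⁴ − 0.388⁴)/32 = 0.01466 m⁴.
θ = T·L/(G·J) = 181000 × 23.8 / (25.5×10⁹ × 0.01466) = 0.01152 rad.

0.0115 rad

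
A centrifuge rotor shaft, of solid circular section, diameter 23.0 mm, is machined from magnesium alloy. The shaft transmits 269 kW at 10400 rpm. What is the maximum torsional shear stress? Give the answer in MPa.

ω = 2π·10400/60 = 1089 rad/s, so T = P/ω = 269×10³ / 1089 = 247.0 N·m.
J = πd⁴/32 = π(0.0230)⁴/32 = 2.747×10^-8 m⁴.
τ_max = T·r/J = 247.0 × 0.0115 / 2.747×10^-8 = 1.034×10^8 Pa.

103 MPa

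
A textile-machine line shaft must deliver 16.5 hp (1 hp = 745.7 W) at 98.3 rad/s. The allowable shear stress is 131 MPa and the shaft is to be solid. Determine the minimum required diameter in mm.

ω = 98.3 rad/s, so T = P/ω = 16.5×745.7 / 98.30 = 125.2 N·m.
For a solid shaft τ_max = 16T/(πd³), so d = (16T/(π τ_allow))^(1/3) = (16·125.2/(π·1.31×10^8))^(1/3) = 0.01695 m.

16.9 mm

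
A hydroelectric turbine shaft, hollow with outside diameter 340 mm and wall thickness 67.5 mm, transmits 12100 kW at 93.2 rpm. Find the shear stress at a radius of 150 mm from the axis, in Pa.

ω = 2π·93.2/60 = 9.760 rad/s, so T = P/ω = 12100×10³ / 9.760 = 1.240e6 N·m.
J = π(d_o⁴ − d_i⁴)/32 = π(0.340⁴ − 0.205⁴)/32 = 1.139×10^-3 m⁴.
Shear stress varies linearly with radius: τ = T·r/J = 1.240e6 × 0.150 / 1.139×10^-3 = 1.633×10^8 Pa.

1.63e8 Pa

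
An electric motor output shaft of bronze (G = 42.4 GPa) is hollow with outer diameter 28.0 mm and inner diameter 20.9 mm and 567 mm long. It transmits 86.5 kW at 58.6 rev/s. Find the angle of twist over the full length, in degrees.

4.33°

ω = 2π·58.6 = 368.2 rad/s, so T = P/ω = 86.5×10³ / 368.2 = 234.9 N·m.
J = π(d_o⁴ − d_i⁴)/32 = π(0.0280⁴ − 0.0209⁴)/32 = 4.161×10^-8 m⁴.
θ = T·L/(G·J) = 234.9 × 0.567 / (42.4×10⁹ × 4.161×10^-8) = 0.07550 rad.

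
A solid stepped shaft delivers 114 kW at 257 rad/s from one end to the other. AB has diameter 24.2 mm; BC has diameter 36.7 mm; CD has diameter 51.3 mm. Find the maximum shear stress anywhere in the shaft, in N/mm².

ω = 257 rad/s, so T = P/ω = 114×10³ / 257.0 = 443.6 N·m.
Under the same torque, τ_max = 16T/(πd³) is largest where d is smallest — segment AB (d = 24.2 mm).
τ_max = 16·443.6/(π·(0.0242)³) = 1.594×10^8 Pa.

159 N/mm²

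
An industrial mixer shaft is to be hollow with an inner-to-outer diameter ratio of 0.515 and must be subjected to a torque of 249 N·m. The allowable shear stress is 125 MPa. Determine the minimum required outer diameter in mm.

22.2 mm

For a hollow shaft with d_i/d_o = 0.515: τ_max = 16T/(π d_o³ (1−k⁴)), so d_o = [16T/(π τ_allow (1−k⁴))]^(1/3) = [16·249.0/(π·1.25×10^8·0.9297)]^(1/3) = 0.02218 m.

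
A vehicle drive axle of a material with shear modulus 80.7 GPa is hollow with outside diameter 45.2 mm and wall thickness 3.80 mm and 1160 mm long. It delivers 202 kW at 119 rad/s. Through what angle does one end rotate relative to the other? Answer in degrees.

6.55°

ω = 119 rad/s, so T = P/ω = 202×10³ / 119.0 = 1697 N·m.
J = π(d_o⁴ − d_i⁴)/32 = π(0.0452⁴ − 0.0376⁴)/32 = 2.136×10^-7 m⁴.
θ = T·L/(G·J) = 1697 × 1.16 / (80.7×10⁹ × 2.136×10^-7) = 0.1143 rad.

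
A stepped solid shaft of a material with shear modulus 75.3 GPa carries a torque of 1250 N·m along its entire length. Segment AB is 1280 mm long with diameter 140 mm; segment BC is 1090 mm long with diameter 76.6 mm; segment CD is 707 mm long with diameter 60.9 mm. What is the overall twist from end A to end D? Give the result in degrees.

0.837°

J_AB = π(0.140)⁴/32 = 3.77×10^-5 m⁴; J_BC = π(0.0766)⁴/32 = 3.38×10^-6 m⁴; J_CD = π(0.0609)⁴/32 = 1.35×10^-6 m⁴.
θ = (T/G)·Σ L_i/J_i = (1250/75.3×10⁹)·(1.28/3.77×10^-5 + 1.09/3.38×10^-6 + 0.707/1.35×10^-6) = 0.01461 rad.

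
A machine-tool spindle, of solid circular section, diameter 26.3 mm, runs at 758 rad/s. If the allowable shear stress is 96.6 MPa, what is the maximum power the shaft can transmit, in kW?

J = πd⁴/32 = π(0.0263)⁴/32 = 4.697×10^-8 m⁴.
T_max = τ_allow·J/r = 9.66×10^7 × 4.697×10^-8 / 0.0132 = 345.0 N·m.
ω = 758 rad/s, so P_max = T_max·ω = 2.615×10^5 W.

262 kW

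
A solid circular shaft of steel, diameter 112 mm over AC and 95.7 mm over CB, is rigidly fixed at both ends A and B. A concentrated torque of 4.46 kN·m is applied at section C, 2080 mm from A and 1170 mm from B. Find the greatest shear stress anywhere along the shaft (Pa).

1.26e7 Pa

Compatibility: T_A·a/J_AC = T_B·b/J_CB with T_A + T_B = T₀.
J_AC = 1.54×10^-5 m⁴, J_CB = 8.23×10^-6 m⁴, so T_A = T₀·(J_AC/a)/((J_AC/a)+(J_CB/b)) = 2290 N·m, T_B = 2170 N·m.
τ in each portion: τ_AC = 8.30×10^6 Pa, τ_CB = 1.26×10^7 Pa; maximum is in CB.
τ_max = T_CB·r/J = 2170·0.0479/8.23×10^-6 = 1.261×10^7 Pa.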